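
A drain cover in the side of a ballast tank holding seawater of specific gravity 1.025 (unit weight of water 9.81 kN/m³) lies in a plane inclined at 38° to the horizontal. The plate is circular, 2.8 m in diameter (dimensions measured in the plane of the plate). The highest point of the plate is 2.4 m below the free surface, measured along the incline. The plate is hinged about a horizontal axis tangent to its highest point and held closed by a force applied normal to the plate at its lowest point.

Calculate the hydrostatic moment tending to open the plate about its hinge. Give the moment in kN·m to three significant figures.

γ = 1.025 × 9.81 = 10.05525 kN/m³.
Let θ = 38° be the plate's angle to the horizontal; measure y along the incline from where the plane meets the free surface. Vertical depth h = y·sinθ with sinθ = 0.615661.
The centroid is at the centre, 1.4 m below the top of the plate, so y_c = 2.4 + 1.4 = 3.8 m and h_c = 3.8 × 0.615661 = 2.33951 m.
A = π(1.4)² = 6.15752 m².
Resultant F = γ·h_c·A = 10.05525 × 2.33951 × 6.15752 = 144.852 kN.
I_c = πr⁴/4 = π × 1.4⁴/4 = 3.01719 m⁴.
Centre of pressure: y_p = y_c + I_c/(y_c·A) = 3.8 + 3.01719/(3.8 × 6.15752) = 3.8 + 0.128948 = 3.92895 m along the plane.
The resultant acts 1.4 + 0.128948 = 1.52895 m (along the plate) below the hinge at the top edge, so the moment about the hinge is M = F × 1.52895 = 144.852 × 1.52895 = 221.471 kN·m.

M ≈ 221 kN·m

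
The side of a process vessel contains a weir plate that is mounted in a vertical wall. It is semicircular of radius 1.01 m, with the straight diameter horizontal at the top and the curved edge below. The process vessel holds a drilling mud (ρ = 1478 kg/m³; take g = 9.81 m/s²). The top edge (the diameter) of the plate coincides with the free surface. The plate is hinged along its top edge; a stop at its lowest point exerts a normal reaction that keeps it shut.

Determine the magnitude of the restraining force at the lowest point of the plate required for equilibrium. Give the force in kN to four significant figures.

γ = ρg = 1478 × 9.81 / 1000 = 14.49918 kN/m³.
The centroid of a semicircle lies 4r/(3π) = 0.428657 m from the diameter, here below the top edge, so the centroid depth is h_c = 0.428657 m.
A = πr²/2 = π × 1.01²/2 = 1.60237 m².
Resultant F = γ·h_c·A = 14.49918 × 0.428657 × 1.60237 = 9.95901 kN.
I_c = (π/8 − 8/(9π))·r⁴ = 0.109757 × 1.01⁴ = 0.114214 m⁴.
Centre of pressure: y_p = y_c + I_c/(y_c·A) = 0.428657 + 0.114214/(0.428657 × 1.60237) = 0.428657 + 0.166283 = 0.59494 m along the plane.
The resultant acts 0.428657 + 0.166283 = 0.59494 m (along the plate) below the hinge at the top edge, so the moment about the hinge is M = F × 0.59494 = 9.95901 × 0.59494 = 5.92501 kN·m.
A normal force at the bottom, 1.01 m from the hinge, must supply this moment: P = 5.92501/1.01 = 5.86635 kN.

P ≈ 5.866 kN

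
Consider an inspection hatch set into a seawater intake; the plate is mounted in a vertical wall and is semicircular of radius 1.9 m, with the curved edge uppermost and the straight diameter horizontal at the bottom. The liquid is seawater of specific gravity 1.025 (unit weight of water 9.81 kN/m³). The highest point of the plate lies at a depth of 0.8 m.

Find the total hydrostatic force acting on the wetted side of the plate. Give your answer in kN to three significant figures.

γ = 1.025 × 9.81 = 10.05525 kN/m³.
The centroid lies 4r/(3π) = 0.806385 m above the diameter, so r − 4r/(3π) = 1.9 − 0.806385 = 1.09361 m below the topmost point, so the centroid depth is h_c = 0.8 + 1.09361 = 1.89361 m.
A = πr²/2 = π × 1.9²/2 = 5.67057 m².
Resultant F = γ·h_c·A = 10.05525 × 1.89361 × 5.67057 = 107.972 kN.

F ≈ 108 kN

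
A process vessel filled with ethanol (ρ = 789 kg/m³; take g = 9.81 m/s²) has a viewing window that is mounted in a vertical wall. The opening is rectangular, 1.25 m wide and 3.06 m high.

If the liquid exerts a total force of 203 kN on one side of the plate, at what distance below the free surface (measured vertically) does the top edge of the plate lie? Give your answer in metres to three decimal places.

d_top ≈ 5.327 m

γ = ρg = 789 × 9.81 / 1000 = 7.74009 kN/m³.
A = 1.25 × 3.06 = 3.825 m².
From F = γ·h_c·A, the centroid depth is h_c = 203/(7.74009 × 3.825) = 6.85675 m.
The centroid lies 3.06/2 = 1.53 m below the top edge, so the top edge sits at h_top = 6.85675 − 1.53 = 5.32675 m below the surface.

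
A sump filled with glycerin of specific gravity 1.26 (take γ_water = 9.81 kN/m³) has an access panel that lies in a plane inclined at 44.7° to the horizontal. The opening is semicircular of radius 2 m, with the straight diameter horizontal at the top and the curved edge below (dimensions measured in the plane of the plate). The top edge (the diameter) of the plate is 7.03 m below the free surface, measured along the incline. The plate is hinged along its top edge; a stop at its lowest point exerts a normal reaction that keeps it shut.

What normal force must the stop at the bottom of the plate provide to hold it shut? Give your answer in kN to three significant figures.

γ = 1.26 × 9.81 = 12.3606 kN/m³.
Let θ = 44.7° be the plate's angle to the horizontal; measure y along the incline from where the plane meets the free surface. Vertical depth h = y·sinθ with sinθ = 0.703395.
The centroid of a semicircle lies 4r/(3π) = 0.848826 m from the diameter, here below the top edge, so y_c = 7.03 + 0.848826 = 7.87883 m and h_c = 7.87883 × 0.703395 = 5.54193 m.
A = πr²/2 = π × 2²/2 = 6.28319 m².
Resultant F = γ·h_c·A = 12.3606 × 5.54193 × 6.28319 = 430.408 kN.
I_c = (π/8 − 8/(9π))·r⁴ = 0.109757 × 2⁴ = 1.75611 m⁴.
Centre of pressure: y_p = y_c + I_c/(y_c·A) = 7.87883 + 1.75611/(7.87883 × 6.28319) = 7.87883 + 0.035474 = 7.9143 m along the plane.
The resultant acts 0.848826 + 0.035474 = 0.8843 m (along the plate) below the hinge at the top edge, so the moment about the hinge is M = F × 0.8843 = 430.408 × 0.8843 = 380.61 kN·m.
A normal force at the bottom, 2 m from the hinge, must supply this moment: P = 380.61/2 = 190.305 kN.

P ≈ 190 kN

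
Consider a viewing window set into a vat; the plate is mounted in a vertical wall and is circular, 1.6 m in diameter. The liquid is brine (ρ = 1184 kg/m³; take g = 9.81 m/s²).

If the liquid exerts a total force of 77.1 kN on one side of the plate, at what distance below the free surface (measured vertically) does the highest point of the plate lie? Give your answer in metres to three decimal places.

γ = ρg = 1184 × 9.81 / 1000 = 11.61504 kN/m³.
A = π(0.8)² = 2.01062 m².
From F = γ·h_c·A, the centroid depth is h_c = 77.1/(11.61504 × 2.01062) = 3.30144 m.
The centroid is at the centre, 0.8 m below the top of the plate, so the highest point sits at h_top = 3.30144 − 0.8 = 2.50144 m below the surface.

d_top ≈ 2.501 m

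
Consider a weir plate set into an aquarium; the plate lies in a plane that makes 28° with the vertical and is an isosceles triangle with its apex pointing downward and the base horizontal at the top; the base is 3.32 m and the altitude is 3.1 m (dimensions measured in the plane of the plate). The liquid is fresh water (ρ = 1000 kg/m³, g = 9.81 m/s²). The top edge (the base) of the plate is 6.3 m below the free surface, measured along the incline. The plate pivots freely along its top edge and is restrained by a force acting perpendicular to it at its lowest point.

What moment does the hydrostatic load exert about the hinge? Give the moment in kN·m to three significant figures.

M ≈ 362 kN·m

γ = ρg = 1000 × 9.81 = 9810 N/m³ = 9.81 kN/m³.
The plate makes 28° with the vertical, i.e. θ = 90° − 28° = 62° to the horizontal. Measuring y along the incline from the free-surface line, vertical depth h = y·sinθ with sinθ = 0.882948.
With the apex down, the centroid sits h/3 = 3.1/3 = 1.03333 m below the base (the top edge), so y_c = 6.3 + 1.03333 = 7.33333 m and h_c = 7.33333 × 0.882948 = 6.47495 m.
A = ½ × 3.32 × 3.1 = 5.146 m².
Resultant F = γ·h_c·A = 9.81 × 6.47495 × 5.146 = 326.87 kN.
I_c = b·h³/36 = 3.32 × 3.1³/36 = 2.74739 m⁴.
Centre of pressure: y_p = y_c + I_c/(y_c·A) = 7.33333 + 2.74739/(7.33333 × 5.146) = 7.33333 + 0.072803 = 7.40613 m along the plane.
The resultant acts 1.03333 + 0.072803 = 1.10613 m (along the plate) below the hinge at the top edge, so the moment about the hinge is M = F × 1.10613 = 326.87 × 1.10613 = 361.561 kN·m.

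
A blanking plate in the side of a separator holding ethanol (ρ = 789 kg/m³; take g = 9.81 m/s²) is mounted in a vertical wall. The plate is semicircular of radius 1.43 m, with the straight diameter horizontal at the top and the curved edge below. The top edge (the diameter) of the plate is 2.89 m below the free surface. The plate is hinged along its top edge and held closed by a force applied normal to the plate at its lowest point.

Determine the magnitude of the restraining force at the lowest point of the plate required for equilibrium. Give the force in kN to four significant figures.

P ≈ 39.38 kN

γ = ρg = 789 × 9.81 / 1000 = 7.74009 kN/m³.
The centroid of a semicircle lies 4r/(3π) = 0.606911 m from the diameter, here below the top edge, so the centroid depth is h_c = 2.89 + 0.606911 = 3.49691 m.
A = πr²/2 = π × 1.43²/2 = 3.21212 m².
Resultant F = γ·h_c·A = 7.74009 × 3.49691 × 3.21212 = 86.9405 kN.
I_c = (π/8 − 8/(9π))·r⁴ = 0.109757 × 1.43⁴ = 0.458962 m⁴.
Centre of pressure: y_p = y_c + I_c/(y_c·A) = 3.49691 + 0.458962/(3.49691 × 3.21212) = 3.49691 + 0.0408602 = 3.53777 m along the plane.
The resultant acts 0.606911 + 0.0408602 = 0.647771 m (along the plate) below the hinge at the top edge, so the moment about the hinge is M = F × 0.647771 = 86.9405 × 0.647771 = 56.3175 kN·m.
A normal force at the bottom, 1.43 m from the hinge, must supply this moment: P = 56.3175/1.43 = 39.3829 kN.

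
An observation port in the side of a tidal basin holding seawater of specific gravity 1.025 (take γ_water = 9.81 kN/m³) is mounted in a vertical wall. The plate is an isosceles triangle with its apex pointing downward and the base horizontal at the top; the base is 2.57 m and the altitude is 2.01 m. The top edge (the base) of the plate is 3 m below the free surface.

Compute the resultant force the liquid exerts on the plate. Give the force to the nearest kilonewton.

γ = 1.025 × 9.81 = 10.05525 kN/m³.
With the apex down, the centroid sits h/3 = 2.01/3 = 0.67 m below the base (the top edge), so the centroid depth is h_c = 3 + 0.67 = 3.67 m.
A = ½ × 2.57 × 2.01 = 2.58285 m².
Resultant F = γ·h_c·A = 10.05525 × 3.67 × 2.58285 = 95.3143 kN.

F ≈ 95 kN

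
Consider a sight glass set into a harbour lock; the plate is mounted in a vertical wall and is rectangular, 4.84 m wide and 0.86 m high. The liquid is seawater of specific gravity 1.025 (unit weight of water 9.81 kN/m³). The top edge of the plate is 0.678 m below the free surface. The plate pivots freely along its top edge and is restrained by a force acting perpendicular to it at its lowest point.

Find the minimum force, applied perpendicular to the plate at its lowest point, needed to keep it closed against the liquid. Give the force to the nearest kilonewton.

γ = 1.025 × 9.81 = 10.05525 kN/m³.
The centroid lies 0.86/2 = 0.43 m below the top edge, so the centroid depth is h_c = 0.678 + 0.43 = 1.108 m.
A = 4.84 × 0.86 = 4.1624 m².
Resultant F = γ·h_c·A = 10.05525 × 1.108 × 4.1624 = 46.3742 kN.
I_c = b·h³/12 = 4.84 × 0.86³/12 = 0.256543 m⁴.
Centre of pressure: y_p = y_c + I_c/(y_c·A) = 1.108 + 0.256543/(1.108 × 4.1624) = 1.108 + 0.0556258 = 1.16363 m along the plane.
The resultant acts 0.43 + 0.0556258 = 0.485626 m (along the plate) below the hinge at the top edge, so the moment about the hinge is M = F × 0.485626 = 46.3742 × 0.485626 = 22.5205 kN·m.
A normal force at the bottom, 0.86 m from the hinge, must supply this moment: P = 22.5205/0.86 = 26.1866 kN.

P ≈ 26 kN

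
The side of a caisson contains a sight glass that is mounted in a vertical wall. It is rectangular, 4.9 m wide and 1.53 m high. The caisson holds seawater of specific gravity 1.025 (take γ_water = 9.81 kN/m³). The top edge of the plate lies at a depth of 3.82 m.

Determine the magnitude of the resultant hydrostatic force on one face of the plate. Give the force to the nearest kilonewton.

γ = 1.025 × 9.81 = 10.05525 kN/m³.
The centroid lies 1.53/2 = 0.765 m below the top edge, so the centroid depth is h_c = 3.82 + 0.765 = 4.585 m.
A = 4.9 × 1.53 = 7.497 m².
Resultant F = γ·h_c·A = 10.05525 × 4.585 × 7.497 = 345.637 kN.

F ≈ 346 kN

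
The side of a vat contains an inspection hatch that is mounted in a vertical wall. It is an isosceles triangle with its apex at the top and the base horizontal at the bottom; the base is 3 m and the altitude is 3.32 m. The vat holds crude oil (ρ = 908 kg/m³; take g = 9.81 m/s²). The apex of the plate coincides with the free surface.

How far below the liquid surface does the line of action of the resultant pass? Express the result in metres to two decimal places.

γ = ρg = 908 × 9.81 / 1000 = 8.90748 kN/m³.
With the apex up, the centroid sits 2h/3 = 2 × 3.32/3 = 2.21333 m below the apex, so the centroid depth is h_c = 2.21333 m.
A = ½ × 3 × 3.32 = 4.98 m².
Resultant F = γ·h_c·A = 8.90748 × 2.21333 × 4.98 = 98.1817 kN.
I_c = b·h³/36 = 3 × 3.32³/36 = 3.04953 m⁴.
Centre of pressure: y_p = y_c + I_c/(y_c·A) = 2.21333 + 3.04953/(2.21333 × 4.98) = 2.21333 + 0.276667 = 2.49 m along the plane.

h_p = 2.49 m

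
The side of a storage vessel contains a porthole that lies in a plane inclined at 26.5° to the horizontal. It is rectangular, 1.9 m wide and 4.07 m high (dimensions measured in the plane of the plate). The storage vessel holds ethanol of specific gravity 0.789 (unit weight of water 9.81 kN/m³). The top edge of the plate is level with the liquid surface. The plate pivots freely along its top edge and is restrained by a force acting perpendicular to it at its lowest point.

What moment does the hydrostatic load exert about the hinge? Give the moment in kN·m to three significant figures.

M ≈ 147 kN·m

γ = 0.789 × 9.81 = 7.74009 kN/m³.
Let θ = 26.5° be the plate's angle to the horizontal; measure y along the incline from where the plane meets the free surface. Vertical depth h = y·sinθ with sinθ = 0.446198.
The centroid lies 4.07/2 = 2.035 m below the top edge, so y_c = 2.035 m and h_c = 2.035 × 0.446198 = 0.908013 m.
A = 1.9 × 4.07 = 7.733 m².
Resultant F = γ·h_c·A = 7.74009 × 0.908013 × 7.733 = 54.3483 kN.
I_c = b·h³/12 = 1.9 × 4.07³/12 = 10.6747 m⁴.
Centre of pressure: y_p = y_c + I_c/(y_c·A) = 2.035 + 10.6747/(2.035 × 7.733) = 2.035 + 0.678333 = 2.71333 m along the plane.
The resultant acts 2.035 + 0.678333 = 2.71333 m (along the plate) below the hinge at the top edge, so the moment about the hinge is M = F × 2.71333 = 54.3483 × 2.71333 = 147.465 kN·m.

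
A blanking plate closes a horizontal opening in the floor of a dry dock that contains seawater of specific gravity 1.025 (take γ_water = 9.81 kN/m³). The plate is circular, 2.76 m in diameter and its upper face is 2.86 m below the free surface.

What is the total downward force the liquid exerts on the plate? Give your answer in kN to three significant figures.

γ = 1.025 × 9.81 = 10.05525 kN/m³.
The plate is horizontal, so pressure is uniform at p = γ·h = 10.05525 × 2.86 = 28.758 kN/m².
A = π(1.38)² = 5.98285 m².
F = p·A = 28.758 × 5.98285 = 172.055 kN.

F ≈ 172 kN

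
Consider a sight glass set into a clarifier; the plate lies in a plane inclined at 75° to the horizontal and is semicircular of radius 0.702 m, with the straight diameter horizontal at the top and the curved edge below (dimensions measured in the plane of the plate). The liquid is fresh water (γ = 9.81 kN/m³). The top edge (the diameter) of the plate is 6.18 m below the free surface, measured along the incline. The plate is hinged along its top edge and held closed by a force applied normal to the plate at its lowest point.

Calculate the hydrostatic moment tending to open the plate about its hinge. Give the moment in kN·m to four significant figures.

γ = 9.81 kN/m³.
Let θ = 75° be the plate's angle to the horizontal; measure y along the incline from where the plane meets the free surface. Vertical depth h = y·sinθ with sinθ = 0.965926.
The centroid of a semicircle lies 4r/(3π) = 0.297938 m from the diameter, here below the top edge, so y_c = 6.18 + 0.297938 = 6.47794 m and h_c = 6.47794 × 0.965926 = 6.25721 m.
A = πr²/2 = π × 0.702²/2 = 0.774095 m².
Resultant F = γ·h_c·A = 9.81 × 6.25721 × 0.774095 = 47.5165 kN.
I_c = (π/8 − 8/(9π))·r⁴ = 0.109757 × 0.702⁴ = 0.0266551 m⁴.
Centre of pressure: y_p = y_c + I_c/(y_c·A) = 6.47794 + 0.0266551/(6.47794 × 0.774095) = 6.47794 + 0.00531556 = 6.48326 m along the plane.
The resultant acts 0.297938 + 0.00531556 = 0.303254 m (along the plate) below the hinge at the top edge, so the moment about the hinge is M = F × 0.303254 = 47.5165 × 0.303254 = 14.4096 kN·m.

M ≈ 14.41 kN·m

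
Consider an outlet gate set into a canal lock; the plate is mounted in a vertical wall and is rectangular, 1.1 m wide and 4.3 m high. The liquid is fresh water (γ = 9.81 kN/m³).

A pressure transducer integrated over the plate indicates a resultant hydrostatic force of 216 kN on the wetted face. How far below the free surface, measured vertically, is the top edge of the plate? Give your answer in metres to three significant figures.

d_top ≈ 2.51 m

γ = 9.81 kN/m³.
A = 1.1 × 4.3 = 4.73 m².
From F = γ·h_c·A, the centroid depth is h_c = 216/(9.81 × 4.73) = 4.65504 m.
The centroid lies 4.3/2 = 2.15 m below the top edge, so the top edge sits at h_top = 4.65504 − 2.15 = 2.50504 m below the surface.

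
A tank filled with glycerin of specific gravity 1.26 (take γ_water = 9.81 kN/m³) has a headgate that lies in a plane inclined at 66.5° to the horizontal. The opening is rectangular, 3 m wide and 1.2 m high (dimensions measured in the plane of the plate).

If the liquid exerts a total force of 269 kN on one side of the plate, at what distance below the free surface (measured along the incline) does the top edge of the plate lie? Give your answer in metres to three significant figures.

y_top ≈ 5.99 m

γ = 1.26 × 9.81 = 12.3606 kN/m³.
A = 3 × 1.2 = 3.6 m².
From F = γ·h_c·A, the centroid depth is h_c = 269/(12.3606 × 3.6) = 6.04519 m.
Let θ = 66.5° be the plate's angle to the horizontal; measure y along the incline from where the plane meets the free surface. Vertical depth h = y·sinθ with sinθ = 0.917060.
Along the incline, y_c = h_c/sinθ = 6.04519/0.917060 = 6.59192 m.
The centroid lies 1.2/2 = 0.6 m below the top edge, so the top edge sits at y_top = 6.59192 − 0.6 = 5.99192 m along the incline.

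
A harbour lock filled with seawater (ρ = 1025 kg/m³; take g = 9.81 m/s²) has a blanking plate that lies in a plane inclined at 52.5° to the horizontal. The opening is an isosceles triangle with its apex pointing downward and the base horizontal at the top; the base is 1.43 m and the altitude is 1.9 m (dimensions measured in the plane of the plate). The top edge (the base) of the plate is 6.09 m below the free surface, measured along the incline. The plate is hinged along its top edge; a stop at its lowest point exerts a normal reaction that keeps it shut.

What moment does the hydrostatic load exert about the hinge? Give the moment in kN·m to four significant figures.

γ = ρg = 1025 × 9.81 / 1000 = 10.05525 kN/m³.
Let θ = 52.5° be the plate's angle to the horizontal; measure y along the incline from where the plane meets the free surface. Vertical depth h = y·sinθ with sinθ = 0.793353.
With the apex down, the centroid sits h/3 = 1.9/3 = 0.633333 m below the base (the top edge), so y_c = 6.09 + 0.633333 = 6.72333 m and h_c = 6.72333 × 0.793353 = 5.33397 m.
A = ½ × 1.43 × 1.9 = 1.3585 m².
Resultant F = γ·h_c·A = 10.05525 × 5.33397 × 1.3585 = 72.8623 kN.
I_c = b·h³/36 = 1.43 × 1.9³/36 = 0.272455 m⁴.
Centre of pressure: y_p = y_c + I_c/(y_c·A) = 6.72333 + 0.272455/(6.72333 × 1.3585) = 6.72333 + 0.0298298 = 6.75316 m along the plane.
The resultant acts 0.633333 + 0.0298298 = 0.663163 m (along the plate) below the hinge at the top edge, so the moment about the hinge is M = F × 0.663163 = 72.8623 × 0.663163 = 48.3196 kN·m.

M ≈ 48.32 kN·m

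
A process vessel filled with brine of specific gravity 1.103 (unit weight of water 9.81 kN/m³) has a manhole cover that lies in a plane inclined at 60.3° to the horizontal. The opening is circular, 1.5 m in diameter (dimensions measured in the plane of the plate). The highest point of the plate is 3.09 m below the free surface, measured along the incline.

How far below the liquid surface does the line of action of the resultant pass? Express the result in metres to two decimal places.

γ = 1.103 × 9.81 = 10.82043 kN/m³.
Let θ = 60.3° be the plate's angle to the horizontal; measure y along the incline from where the plane meets the free surface. Vertical depth h = y·sinθ with sinθ = 0.868632.
The centroid is at the centre, 0.75 m below the top of the plate, so y_c = 3.09 + 0.75 = 3.84 m and h_c = 3.84 × 0.868632 = 3.33555 m.
A = π(0.75)² = 1.76715 m².
Resultant F = γ·h_c·A = 10.82043 × 3.33555 × 1.76715 = 63.7801 kN.
I_c = πr⁴/4 = π × 0.75⁴/4 = 0.248505 m⁴.
Centre of pressure: y_p = y_c + I_c/(y_c·A) = 3.84 + 0.248505/(3.84 × 1.76715) = 3.84 + 0.036621 = 3.87662 m along the plane.
Vertically, h_p = y_p·sinθ = 3.87662 × 0.868632 = 3.36736 m.

h_p = 3.37 m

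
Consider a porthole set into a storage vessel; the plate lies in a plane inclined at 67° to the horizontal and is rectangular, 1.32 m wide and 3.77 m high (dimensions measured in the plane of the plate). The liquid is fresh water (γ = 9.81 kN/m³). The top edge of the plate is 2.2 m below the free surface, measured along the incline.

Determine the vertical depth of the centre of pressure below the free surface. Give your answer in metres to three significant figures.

h_p = 4.03 m

γ = 9.81 kN/m³.
Let θ = 67° be the plate's angle to the horizontal; measure y along the incline from where the plane meets the free surface. Vertical depth h = y·sinθ with sinθ = 0.920505.
The centroid lies 3.77/2 = 1.885 m below the top edge, so y_c = 2.2 + 1.885 = 4.085 m and h_c = 4.085 × 0.920505 = 3.76026 m.
A = 1.32 × 3.77 = 4.9764 m².
Resultant F = γ·h_c·A = 9.81 × 3.76026 × 4.9764 = 183.57 kN.
I_c = b·h³/12 = 1.32 × 3.77³/12 = 5.89409 m⁴.
Centre of pressure: y_p = y_c + I_c/(y_c·A) = 4.085 + 5.89409/(4.085 × 4.9764) = 4.085 + 0.289941 = 4.37494 m along the plane.
Vertically, h_p = y_p·sinθ = 4.37494 × 0.920505 = 4.02715 m.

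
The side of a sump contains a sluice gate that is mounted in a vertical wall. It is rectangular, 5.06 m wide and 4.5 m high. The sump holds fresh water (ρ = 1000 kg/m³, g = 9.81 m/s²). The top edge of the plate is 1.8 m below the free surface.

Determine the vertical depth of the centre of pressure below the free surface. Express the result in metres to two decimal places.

γ = ρg = 1000 × 9.81 = 9810 N/m³ = 9.81 kN/m³.
The centroid lies 4.5/2 = 2.25 m below the top edge, so the centroid depth is h_c = 1.8 + 2.25 = 4.05 m.
A = 5.06 × 4.5 = 22.77 m².
Resultant F = γ·h_c·A = 9.81 × 4.05 × 22.77 = 904.663 kN.
I_c = b·h³/12 = 5.06 × 4.5³/12 = 38.4244 m⁴.
Centre of pressure: y_p = y_c + I_c/(y_c·A) = 4.05 + 38.4244/(4.05 × 22.77) = 4.05 + 0.416667 = 4.46667 m along the plane.

h_p = 4.47 m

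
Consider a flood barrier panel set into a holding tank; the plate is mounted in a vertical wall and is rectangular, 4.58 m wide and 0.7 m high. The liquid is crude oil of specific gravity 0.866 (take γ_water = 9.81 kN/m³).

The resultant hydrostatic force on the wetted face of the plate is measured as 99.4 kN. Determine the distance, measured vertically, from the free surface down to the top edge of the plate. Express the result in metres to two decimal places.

γ = 0.866 × 9.81 = 8.49546 kN/m³.
A = 4.58 × 0.7 = 3.206 m².
From F = γ·h_c·A, the centroid depth is h_c = 99.4/(8.49546 × 3.206) = 3.64952 m.
The centroid lies 0.7/2 = 0.35 m below the top edge, so the top edge sits at h_top = 3.64952 − 0.35 = 3.29952 m below the surface.

d_top ≈ 3.30 m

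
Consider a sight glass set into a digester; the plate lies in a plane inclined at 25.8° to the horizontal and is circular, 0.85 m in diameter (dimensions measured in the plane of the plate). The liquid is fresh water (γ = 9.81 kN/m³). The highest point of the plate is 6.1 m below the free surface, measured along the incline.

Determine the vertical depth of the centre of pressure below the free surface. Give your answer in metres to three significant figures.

γ = 9.81 kN/m³.
Let θ = 25.8° be the plate's angle to the horizontal; measure y along the incline from where the plane meets the free surface. Vertical depth h = y·sinθ with sinθ = 0.435231.
The centroid is at the centre, 0.425 m below the top of the plate, so y_c = 6.1 + 0.425 = 6.525 m and h_c = 6.525 × 0.435231 = 2.83988 m.
A = π(0.425)² = 0.56745 m².
Resultant F = γ·h_c·A = 9.81 × 2.83988 × 0.56745 = 15.8087 kN.
I_c = πr⁴/4 = π × 0.425⁴/4 = 0.0256239 m⁴.
Centre of pressure: y_p = y_c + I_c/(y_c·A) = 6.525 + 0.0256239/(6.525 × 0.56745) = 6.525 + 0.00692049 = 6.53192 m along the plane.
Vertically, h_p = y_p·sinθ = 6.53192 × 0.435231 = 2.84289 m.

h_p = 2.84 m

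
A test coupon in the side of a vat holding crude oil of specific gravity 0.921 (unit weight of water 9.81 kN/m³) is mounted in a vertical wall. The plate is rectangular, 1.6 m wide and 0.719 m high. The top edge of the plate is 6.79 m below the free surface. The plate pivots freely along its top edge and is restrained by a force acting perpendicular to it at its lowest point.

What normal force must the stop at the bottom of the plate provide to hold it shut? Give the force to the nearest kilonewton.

P ≈ 38 kN

γ = 0.921 × 9.81 = 9.03501 kN/m³.
The centroid lies 0.719/2 = 0.3595 m below the top edge, so the centroid depth is h_c = 6.79 + 0.3595 = 7.1495 m.
A = 1.6 × 0.719 = 1.1504 m².
Resultant F = γ·h_c·A = 9.03501 × 7.1495 × 1.1504 = 74.311 kN.
I_c = b·h³/12 = 1.6 × 0.719³/12 = 0.0495593 m⁴.
Centre of pressure: y_p = y_c + I_c/(y_c·A) = 7.1495 + 0.0495593/(7.1495 × 1.1504) = 7.1495 + 0.0060256 = 7.15553 m along the plane.
The resultant acts 0.3595 + 0.0060256 = 0.365526 m (along the plate) below the hinge at the top edge, so the moment about the hinge is M = F × 0.365526 = 74.311 × 0.365526 = 27.1626 kN·m.
A normal force at the bottom, 0.719 m from the hinge, must supply this moment: P = 27.1626/0.719 = 37.7783 kN.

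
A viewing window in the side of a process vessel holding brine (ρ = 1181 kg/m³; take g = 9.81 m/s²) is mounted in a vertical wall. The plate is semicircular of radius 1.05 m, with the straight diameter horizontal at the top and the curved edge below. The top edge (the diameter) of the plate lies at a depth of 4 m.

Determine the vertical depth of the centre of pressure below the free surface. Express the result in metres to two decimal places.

h_p = 4.46 m

γ = ρg = 1181 × 9.81 / 1000 = 11.58561 kN/m³.
The centroid of a semicircle lies 4r/(3π) = 0.445634 m from the diameter, here below the top edge, so the centroid depth is h_c = 4 + 0.445634 = 4.44563 m.
A = πr²/2 = π × 1.05²/2 = 1.7318 m².
Resultant F = γ·h_c·A = 11.58561 × 4.44563 × 1.7318 = 89.1969 kN.
I_c = (π/8 − 8/(9π))·r⁴ = 0.109757 × 1.05⁴ = 0.13341 m⁴.
Centre of pressure: y_p = y_c + I_c/(y_c·A) = 4.44563 + 0.13341/(4.44563 × 1.7318) = 4.44563 + 0.0173284 = 4.46296 m along the plane.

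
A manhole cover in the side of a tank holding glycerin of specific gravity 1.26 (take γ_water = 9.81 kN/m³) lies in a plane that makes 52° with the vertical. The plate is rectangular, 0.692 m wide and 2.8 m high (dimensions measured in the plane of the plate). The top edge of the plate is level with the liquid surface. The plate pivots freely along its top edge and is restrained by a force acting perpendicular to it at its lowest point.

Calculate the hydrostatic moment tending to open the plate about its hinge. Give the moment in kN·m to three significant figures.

M ≈ 38.5 kN·m

γ = 1.26 × 9.81 = 12.3606 kN/m³.
The plate makes 52° with the vertical, i.e. θ = 90° − 52° = 38° to the horizontal. Measuring y along the incline from the free-surface line, vertical depth h = y·sinθ with sinθ = 0.615661.
The centroid lies 2.8/2 = 1.4 m below the top edge, so y_c = 1.4 m and h_c = 1.4 × 0.615661 = 0.861925 m.
A = 0.692 × 2.8 = 1.9376 m².
Resultant F = γ·h_c·A = 12.3606 × 0.861925 × 1.9376 = 20.643 kN.
I_c = b·h³/12 = 0.692 × 2.8³/12 = 1.2659 m⁴.
Centre of pressure: y_p = y_c + I_c/(y_c·A) = 1.4 + 1.2659/(1.4 × 1.9376) = 1.4 + 0.466667 = 1.86667 m along the plane.
The resultant acts 1.4 + 0.466667 = 1.86667 m (along the plate) below the hinge at the top edge, so the moment about the hinge is M = F × 1.86667 = 20.643 × 1.86667 = 38.5337 kN·m.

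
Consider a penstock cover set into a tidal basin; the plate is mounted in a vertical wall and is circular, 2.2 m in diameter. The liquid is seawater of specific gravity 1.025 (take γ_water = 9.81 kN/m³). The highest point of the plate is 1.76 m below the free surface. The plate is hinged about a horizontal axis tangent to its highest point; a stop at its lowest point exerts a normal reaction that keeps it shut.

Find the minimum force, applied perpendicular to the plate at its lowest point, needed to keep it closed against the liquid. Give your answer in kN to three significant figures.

P ≈ 59.9 kN

γ = 1.025 × 9.81 = 10.05525 kN/m³.
The centroid is at the centre, 1.1 m below the top of the plate, so the centroid depth is h_c = 1.76 + 1.1 = 2.86 m.
A = π(1.1)² = 3.80133 m².
Resultant F = γ·h_c·A = 10.05525 × 2.86 × 3.80133 = 109.319 kN.
I_c = πr⁴/4 = π × 1.1⁴/4 = 1.1499 m⁴.
Centre of pressure: y_p = y_c + I_c/(y_c·A) = 2.86 + 1.1499/(2.86 × 3.80133) = 2.86 + 0.105769 = 2.96577 m along the plane.
The resultant acts 1.1 + 0.105769 = 1.20577 m (along the plate) below the hinge at the top edge, so the moment about the hinge is M = F × 1.20577 = 109.319 × 1.20577 = 131.814 kN·m.
A normal force at the bottom, 2.2 m from the hinge, must supply this moment: P = 131.814/2.2 = 59.9155 kN.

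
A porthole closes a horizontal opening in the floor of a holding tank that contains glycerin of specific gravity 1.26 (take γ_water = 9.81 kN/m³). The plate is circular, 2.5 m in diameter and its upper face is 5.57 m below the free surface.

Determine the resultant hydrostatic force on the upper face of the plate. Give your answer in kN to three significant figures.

γ = 1.26 × 9.81 = 12.3606 kN/m³.
The plate is horizontal, so pressure is uniform at p = γ·h = 12.3606 × 5.57 = 68.8485 kN/m².
A = π(1.25)² = 4.90874 m².
F = p·A = 68.8485 × 4.90874 = 337.959 kN.

F ≈ 338 kN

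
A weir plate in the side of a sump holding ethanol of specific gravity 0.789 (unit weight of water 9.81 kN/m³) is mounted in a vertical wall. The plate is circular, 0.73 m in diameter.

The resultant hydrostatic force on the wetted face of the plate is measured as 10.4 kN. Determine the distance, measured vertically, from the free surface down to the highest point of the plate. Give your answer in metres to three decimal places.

γ = 0.789 × 9.81 = 7.74009 kN/m³.
A = π(0.365)² = 0.418539 m².
From F = γ·h_c·A, the centroid depth is h_c = 10.4/(7.74009 × 0.418539) = 3.21034 m.
The centroid is at the centre, 0.365 m below the top of the plate, so the highest point sits at h_top = 3.21034 − 0.365 = 2.84534 m below the surface.

d_top ≈ 2.845 m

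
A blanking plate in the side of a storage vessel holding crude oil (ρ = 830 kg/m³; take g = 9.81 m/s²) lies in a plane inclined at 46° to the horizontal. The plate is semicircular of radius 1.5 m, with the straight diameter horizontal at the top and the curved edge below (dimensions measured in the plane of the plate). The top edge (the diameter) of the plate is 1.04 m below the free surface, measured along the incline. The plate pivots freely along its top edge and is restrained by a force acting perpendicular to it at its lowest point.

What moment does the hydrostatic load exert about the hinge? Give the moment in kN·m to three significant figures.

γ = ρg = 830 × 9.81 / 1000 = 8.1423 kN/m³.
Let θ = 46° be the plate's angle to the horizontal; measure y along the incline from where the plane meets the free surface. Vertical depth h = y·sinθ with sinθ = 0.719340.
The centroid of a semicircle lies 4r/(3π) = 0.63662 m from the diameter, here below the top edge, so y_c = 1.04 + 0.63662 = 1.67662 m and h_c = 1.67662 × 0.719340 = 1.20606 m.
A = πr²/2 = π × 1.5²/2 = 3.53429 m².
Resultant F = γ·h_c·A = 8.1423 × 1.20606 × 3.53429 = 34.7071 kN.
I_c = (π/8 − 8/(9π))·r⁴ = 0.109757 × 1.5⁴ = 0.555645 m⁴.
Centre of pressure: y_p = y_c + I_c/(y_c·A) = 1.67662 + 0.555645/(1.67662 × 3.53429) = 1.67662 + 0.0937693 = 1.77039 m along the plane.
The resultant acts 0.63662 + 0.0937693 = 0.730389 m (along the plate) below the hinge at the top edge, so the moment about the hinge is M = F × 0.730389 = 34.7071 × 0.730389 = 25.3497 kN·m.

M ≈ 25.3 kN·m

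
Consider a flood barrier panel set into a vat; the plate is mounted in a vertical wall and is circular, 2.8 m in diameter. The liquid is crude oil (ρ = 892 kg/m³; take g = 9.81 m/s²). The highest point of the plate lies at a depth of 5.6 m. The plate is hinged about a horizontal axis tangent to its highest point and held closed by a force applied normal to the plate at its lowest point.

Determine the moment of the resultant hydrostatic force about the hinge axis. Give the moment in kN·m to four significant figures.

γ = ρg = 892 × 9.81 / 1000 = 8.75052 kN/m³.
The centroid is at the centre, 1.4 m below the top of the plate, so the centroid depth is h_c = 5.6 + 1.4 = 7 m.
A = π(1.4)² = 6.15752 m².
Resultant F = γ·h_c·A = 8.75052 × 7 × 6.15752 = 377.171 kN.
I_c = πr⁴/4 = π × 1.4⁴/4 = 3.01719 m⁴.
Centre of pressure: y_p = y_c + I_c/(y_c·A) = 7 + 3.01719/(7 × 6.15752) = 7 + 0.0700001 = 7.07 m along the plane.
The resultant acts 1.4 + 0.0700001 = 1.47 m (along the plate) below the hinge at the top edge, so the moment about the hinge is M = F × 1.47 = 377.171 × 1.47 = 554.441 kN·m.

M ≈ 554.4 kN·m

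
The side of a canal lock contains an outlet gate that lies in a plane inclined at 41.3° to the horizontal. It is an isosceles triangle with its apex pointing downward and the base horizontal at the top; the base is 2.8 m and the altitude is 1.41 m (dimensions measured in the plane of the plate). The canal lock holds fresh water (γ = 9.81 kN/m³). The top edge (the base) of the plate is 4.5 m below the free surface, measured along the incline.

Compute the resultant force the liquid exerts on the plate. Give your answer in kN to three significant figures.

γ = 9.81 kN/m³.
Let θ = 41.3° be the plate's angle to the horizontal; measure y along the incline from where the plane meets the free surface. Vertical depth h = y·sinθ with sinθ = 0.660002.
With the apex down, the centroid sits h/3 = 1.41/3 = 0.47 m below the base (the top edge), so y_c = 4.5 + 0.47 = 4.97 m and h_c = 4.97 × 0.660002 = 3.28021 m.
A = ½ × 2.8 × 1.41 = 1.974 m².
Resultant F = γ·h_c·A = 9.81 × 3.28021 × 1.974 = 63.5211 kN.

F ≈ 63.5 kN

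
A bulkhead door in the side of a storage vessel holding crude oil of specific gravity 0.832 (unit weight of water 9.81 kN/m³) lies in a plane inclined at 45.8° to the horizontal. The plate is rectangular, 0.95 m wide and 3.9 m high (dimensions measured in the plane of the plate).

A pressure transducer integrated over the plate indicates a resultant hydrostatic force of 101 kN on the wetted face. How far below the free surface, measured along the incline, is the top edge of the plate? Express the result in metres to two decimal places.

γ = 0.832 × 9.81 = 8.16192 kN/m³.
A = 0.95 × 3.9 = 3.705 m².
From F = γ·h_c·A, the centroid depth is h_c = 101/(8.16192 × 3.705) = 3.33996 m.
Let θ = 45.8° be the plate's angle to the horizontal; measure y along the incline from where the plane meets the free surface. Vertical depth h = y·sinθ with sinθ = 0.716911.
Along the incline, y_c = h_c/sinθ = 3.33996/0.716911 = 4.65882 m.
The centroid lies 3.9/2 = 1.95 m below the top edge, so the top edge sits at y_top = 4.65882 − 1.95 = 2.70882 m along the incline.

y_top ≈ 2.71 m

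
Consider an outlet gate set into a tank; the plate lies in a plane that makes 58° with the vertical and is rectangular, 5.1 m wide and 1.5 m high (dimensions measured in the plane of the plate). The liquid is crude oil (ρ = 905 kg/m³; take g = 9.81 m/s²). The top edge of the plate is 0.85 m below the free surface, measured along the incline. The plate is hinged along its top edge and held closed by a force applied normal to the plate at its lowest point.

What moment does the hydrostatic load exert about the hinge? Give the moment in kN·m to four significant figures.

M ≈ 49.94 kN·m

γ = ρg = 905 × 9.81 / 1000 = 8.87805 kN/m³.
The plate makes 58° with the vertical, i.e. θ = 90° − 58° = 32° to the horizontal. Measuring y along the incline from the free-surface line, vertical depth h = y·sinθ with sinθ = 0.529919.
The centroid lies 1.5/2 = 0.75 m below the top edge, so y_c = 0.85 + 0.75 = 1.6 m and h_c = 1.6 × 0.529919 = 0.84787 m.
A = 5.1 × 1.5 = 7.65 m².
Resultant F = γ·h_c·A = 8.87805 × 0.84787 × 7.65 = 57.5849 kN.
I_c = b·h³/12 = 5.1 × 1.5³/12 = 1.43437 m⁴.
Centre of pressure: y_p = y_c + I_c/(y_c·A) = 1.6 + 1.43437/(1.6 × 7.65) = 1.6 + 0.117187 = 1.71719 m along the plane.
The resultant acts 0.75 + 0.117187 = 0.867187 m (along the plate) below the hinge at the top edge, so the moment about the hinge is M = F × 0.867187 = 57.5849 × 0.867187 = 49.9369 kN·m.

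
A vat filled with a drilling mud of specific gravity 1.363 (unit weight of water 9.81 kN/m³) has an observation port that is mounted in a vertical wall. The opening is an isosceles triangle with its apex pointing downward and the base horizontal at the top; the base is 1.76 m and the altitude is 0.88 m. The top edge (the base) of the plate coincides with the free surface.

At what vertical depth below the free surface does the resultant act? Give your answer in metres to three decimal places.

γ = 1.363 × 9.81 = 13.37103 kN/m³.
With the apex down, the centroid sits h/3 = 0.88/3 = 0.293333 m below the base (the top edge), so the centroid depth is h_c = 0.293333 m.
A = ½ × 1.76 × 0.88 = 0.7744 m².
Resultant F = γ·h_c·A = 13.37103 × 0.293333 × 0.7744 = 3.03732 kN.
I_c = b·h³/36 = 1.76 × 0.88³/36 = 0.0333164 m⁴.
Centre of pressure: y_p = y_c + I_c/(y_c·A) = 0.293333 + 0.0333164/(0.293333 × 0.7744) = 0.293333 + 0.146667 = 0.44 m along the plane.

h_p = 0.440 m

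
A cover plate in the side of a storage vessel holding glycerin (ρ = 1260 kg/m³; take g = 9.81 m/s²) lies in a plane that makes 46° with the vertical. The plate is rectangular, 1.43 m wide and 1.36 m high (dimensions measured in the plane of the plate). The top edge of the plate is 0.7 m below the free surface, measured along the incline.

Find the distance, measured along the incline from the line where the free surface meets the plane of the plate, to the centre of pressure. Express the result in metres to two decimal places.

γ = ρg = 1260 × 9.81 / 1000 = 12.3606 kN/m³.
The plate makes 46° with the vertical, i.e. θ = 90° − 46° = 44° to the horizontal. Measuring y along the incline from the free-surface line, vertical depth h = y·sinθ with sinθ = 0.694658.
The centroid lies 1.36/2 = 0.68 m below the top edge, so y_c = 0.7 + 0.68 = 1.38 m and h_c = 1.38 × 0.694658 = 0.958628 m.
A = 1.43 × 1.36 = 1.9448 m².
Resultant F = γ·h_c·A = 12.3606 × 0.958628 × 1.9448 = 23.0444 kN.
I_c = b·h³/12 = 1.43 × 1.36³/12 = 0.299759 m⁴.
Centre of pressure: y_p = y_c + I_c/(y_c·A) = 1.38 + 0.299759/(1.38 × 1.9448) = 1.38 + 0.111691 = 1.49169 m along the plane.

y_p = 1.49 m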